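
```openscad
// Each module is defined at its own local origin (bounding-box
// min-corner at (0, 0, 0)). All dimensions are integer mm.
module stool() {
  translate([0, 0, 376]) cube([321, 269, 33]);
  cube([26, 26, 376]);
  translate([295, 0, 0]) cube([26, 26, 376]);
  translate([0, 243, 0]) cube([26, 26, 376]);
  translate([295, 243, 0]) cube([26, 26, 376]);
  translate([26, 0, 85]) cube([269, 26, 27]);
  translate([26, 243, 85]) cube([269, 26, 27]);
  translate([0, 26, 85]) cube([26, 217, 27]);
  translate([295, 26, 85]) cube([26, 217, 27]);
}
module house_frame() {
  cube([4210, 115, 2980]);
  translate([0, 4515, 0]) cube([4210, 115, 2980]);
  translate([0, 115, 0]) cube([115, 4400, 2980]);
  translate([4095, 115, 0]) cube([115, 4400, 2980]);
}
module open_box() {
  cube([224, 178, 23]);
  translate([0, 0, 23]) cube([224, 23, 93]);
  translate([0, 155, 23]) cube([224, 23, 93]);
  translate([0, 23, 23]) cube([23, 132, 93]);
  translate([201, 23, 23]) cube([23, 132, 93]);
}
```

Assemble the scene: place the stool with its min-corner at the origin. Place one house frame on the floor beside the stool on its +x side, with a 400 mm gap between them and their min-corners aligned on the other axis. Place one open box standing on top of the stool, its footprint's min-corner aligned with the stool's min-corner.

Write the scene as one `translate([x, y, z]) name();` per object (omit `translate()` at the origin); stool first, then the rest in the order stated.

stool();
translate([721, 0, 0]) house_frame();
translate([0, 0, 409]) open_box();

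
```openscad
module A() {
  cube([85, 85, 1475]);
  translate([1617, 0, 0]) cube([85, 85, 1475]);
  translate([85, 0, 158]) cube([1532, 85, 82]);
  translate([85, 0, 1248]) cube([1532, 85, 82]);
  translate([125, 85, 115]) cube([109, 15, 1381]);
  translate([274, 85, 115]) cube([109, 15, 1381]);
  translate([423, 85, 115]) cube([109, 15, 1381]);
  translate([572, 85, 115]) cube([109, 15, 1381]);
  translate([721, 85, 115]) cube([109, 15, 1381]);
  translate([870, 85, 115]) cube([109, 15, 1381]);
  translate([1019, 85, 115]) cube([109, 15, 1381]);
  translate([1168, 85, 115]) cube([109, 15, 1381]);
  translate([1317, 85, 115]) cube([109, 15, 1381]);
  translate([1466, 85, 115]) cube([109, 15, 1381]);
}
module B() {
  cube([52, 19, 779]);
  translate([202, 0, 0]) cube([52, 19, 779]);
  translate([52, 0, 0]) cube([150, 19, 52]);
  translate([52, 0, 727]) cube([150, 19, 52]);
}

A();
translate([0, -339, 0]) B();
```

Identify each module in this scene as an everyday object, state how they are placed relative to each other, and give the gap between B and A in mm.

A is a fence section. B is a picture frame. The picture frame is on the floor beside the fence section on its −y side. The gap between the picture frame and the fence section is 320 mm.

The picture frame's nearest face is 320 mm from the fence section's −y face.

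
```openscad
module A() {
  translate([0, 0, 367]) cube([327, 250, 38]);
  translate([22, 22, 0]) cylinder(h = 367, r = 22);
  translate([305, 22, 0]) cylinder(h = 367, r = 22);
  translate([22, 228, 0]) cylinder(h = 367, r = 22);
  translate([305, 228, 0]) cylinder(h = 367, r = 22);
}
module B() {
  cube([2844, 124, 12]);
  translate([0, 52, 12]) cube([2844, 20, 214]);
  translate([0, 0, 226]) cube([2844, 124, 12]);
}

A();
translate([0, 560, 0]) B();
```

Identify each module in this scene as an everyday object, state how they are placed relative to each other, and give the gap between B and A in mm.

The I-beam's nearest face is 310 mm from the stool's +y face.

A is a stool. B is an I-beam. The I-beam is on the floor beside the stool on its +y side. The gap between the I-beam and the stool is 310 mm.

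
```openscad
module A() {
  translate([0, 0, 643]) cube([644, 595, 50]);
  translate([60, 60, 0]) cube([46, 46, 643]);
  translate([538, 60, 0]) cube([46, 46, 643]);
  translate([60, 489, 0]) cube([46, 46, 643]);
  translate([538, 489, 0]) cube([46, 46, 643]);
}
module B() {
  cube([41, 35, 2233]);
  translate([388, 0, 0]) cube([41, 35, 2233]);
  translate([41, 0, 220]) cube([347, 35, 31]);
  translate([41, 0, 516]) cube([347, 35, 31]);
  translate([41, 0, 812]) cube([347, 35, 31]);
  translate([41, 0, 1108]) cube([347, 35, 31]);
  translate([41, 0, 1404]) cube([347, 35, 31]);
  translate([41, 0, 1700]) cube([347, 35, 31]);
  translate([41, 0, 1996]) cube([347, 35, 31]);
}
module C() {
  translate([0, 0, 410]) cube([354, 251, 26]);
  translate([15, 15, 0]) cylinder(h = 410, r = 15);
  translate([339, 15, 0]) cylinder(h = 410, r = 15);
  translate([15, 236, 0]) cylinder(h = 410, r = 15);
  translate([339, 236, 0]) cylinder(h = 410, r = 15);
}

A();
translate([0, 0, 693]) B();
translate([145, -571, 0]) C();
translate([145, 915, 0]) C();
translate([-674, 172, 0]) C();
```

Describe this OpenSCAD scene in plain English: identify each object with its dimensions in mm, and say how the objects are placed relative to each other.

A is a rectangular dining table. The top is 644×595×50 mm with its upper surface at z = 693 mm. It stands on four 46×46 mm square legs, each inset 60 mm from the nearest pair of top edges, running from the floor to the underside of the top.

B is a straight ladder. Two 41×35 mm vertical rails, 2233 mm tall, stand 429 mm apart (outside-to-outside) with their front faces coplanar on the −y side. 7 rungs, each 35 mm deep and 31 mm tall, span between the inner faces of the rails, front faces flush with the rails. The lowest rung's underside is at z = 220 mm and rungs are spaced 296 mm apart (underside to underside).

C is a four-legged stool. The seat is 354×251 mm, 26 mm thick, top at z = 436 mm. It stands on four round legs, each 30 mm in diameter, from z = 0 to the seat underside, each leg's axis is inset half a diameter from the nearest pair of seat edges (so the leg's bounding box is flush with the corner).

The ladder is on top of the table. Three stools sit around the table at the −y, +y, −x sides.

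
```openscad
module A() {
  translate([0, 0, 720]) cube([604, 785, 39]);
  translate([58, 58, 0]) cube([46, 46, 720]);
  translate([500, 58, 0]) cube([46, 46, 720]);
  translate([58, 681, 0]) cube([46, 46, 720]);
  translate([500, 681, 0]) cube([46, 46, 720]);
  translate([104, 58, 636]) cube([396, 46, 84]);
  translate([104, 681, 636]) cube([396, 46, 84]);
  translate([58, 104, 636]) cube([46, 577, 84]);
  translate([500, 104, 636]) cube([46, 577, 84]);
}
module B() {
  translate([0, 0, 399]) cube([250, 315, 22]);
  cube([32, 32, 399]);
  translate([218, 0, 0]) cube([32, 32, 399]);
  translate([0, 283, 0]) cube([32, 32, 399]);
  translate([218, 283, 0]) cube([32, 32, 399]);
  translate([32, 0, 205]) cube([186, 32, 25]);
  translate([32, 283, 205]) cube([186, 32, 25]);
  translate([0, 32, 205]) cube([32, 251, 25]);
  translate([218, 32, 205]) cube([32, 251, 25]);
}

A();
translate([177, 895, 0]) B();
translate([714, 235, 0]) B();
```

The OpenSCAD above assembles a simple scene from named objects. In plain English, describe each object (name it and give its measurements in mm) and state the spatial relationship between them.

A is a table: top 604 mm (x) × 785 mm (y), 39 mm thick, upper face at z = 759 mm, on four 46×46 mm square legs, each inset 58 mm from the nearest pair of top edges, running from z = 0 to the bottom of the top. Four apron rails, 46 mm thick and 84 mm tall, run between adjacent legs with their top edges flush with the underside of the top and their outer faces flush with the legs' outer faces.

B is a four-legged stool. The seat is a 250×315×22 mm slab whose top surface is at z = 421 mm; four square legs, each 32×32 mm in cross-section, run from the floor (z = 0) to the underside of the seat, each flush with a corner of the seat. Four stretchers, 32 mm wide and 25 mm tall, connect adjacent legs with their undersides at z = 205 mm, each running between the inner faces of the legs it joins and aligned with the legs' outer faces on the other axis.

Two stools sit around the table at the +y, +x sides.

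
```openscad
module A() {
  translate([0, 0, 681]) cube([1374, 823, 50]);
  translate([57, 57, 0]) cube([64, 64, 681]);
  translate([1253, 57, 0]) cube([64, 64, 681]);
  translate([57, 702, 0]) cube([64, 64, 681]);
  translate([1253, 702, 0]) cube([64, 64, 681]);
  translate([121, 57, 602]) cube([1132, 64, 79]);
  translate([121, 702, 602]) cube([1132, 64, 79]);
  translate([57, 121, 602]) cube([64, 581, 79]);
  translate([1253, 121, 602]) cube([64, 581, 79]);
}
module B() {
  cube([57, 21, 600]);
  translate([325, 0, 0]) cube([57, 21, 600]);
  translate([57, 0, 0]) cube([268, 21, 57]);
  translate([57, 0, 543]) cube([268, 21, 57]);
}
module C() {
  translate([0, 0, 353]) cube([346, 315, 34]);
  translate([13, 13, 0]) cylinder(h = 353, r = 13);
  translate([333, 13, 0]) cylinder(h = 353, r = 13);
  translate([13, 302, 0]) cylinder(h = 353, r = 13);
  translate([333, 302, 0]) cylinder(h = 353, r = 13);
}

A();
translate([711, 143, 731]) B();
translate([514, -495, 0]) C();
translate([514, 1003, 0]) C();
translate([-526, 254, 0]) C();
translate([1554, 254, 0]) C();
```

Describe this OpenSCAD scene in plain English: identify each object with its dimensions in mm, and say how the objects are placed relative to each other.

A is a rectangular dining table. The top is 1374×823×50 mm with its upper surface at z = 731 mm. It stands on four 64×64 mm square legs, each inset 57 mm from the nearest pair of top edges, running from the floor to the underside of the top. Four apron rails, 64 mm thick and 79 mm tall, run between adjacent legs with their top edges flush with the underside of the top and their outer faces flush with the legs' outer faces.

B is a rectangular picture frame lying in the x–z plane (depth along y). The opening is 268 mm wide (x) by 486 mm tall (z), surrounded by a border 57 mm wide on all four sides. The frame is 21 mm deep and is made of two full-height vertical stiles with two horizontal rails fitted between them.

C is a four-legged stool. The seat is 346×315 mm, 34 mm thick, top at z = 387 mm. It stands on four round legs, each 26 mm in diameter, from z = 0 to the seat underside, each leg's axis is inset half a diameter from the nearest pair of seat edges (so the leg's bounding box is flush with the corner).

The picture frame is on top of the table. Four stools sit around the table at the −y, +y, −x, +x sides.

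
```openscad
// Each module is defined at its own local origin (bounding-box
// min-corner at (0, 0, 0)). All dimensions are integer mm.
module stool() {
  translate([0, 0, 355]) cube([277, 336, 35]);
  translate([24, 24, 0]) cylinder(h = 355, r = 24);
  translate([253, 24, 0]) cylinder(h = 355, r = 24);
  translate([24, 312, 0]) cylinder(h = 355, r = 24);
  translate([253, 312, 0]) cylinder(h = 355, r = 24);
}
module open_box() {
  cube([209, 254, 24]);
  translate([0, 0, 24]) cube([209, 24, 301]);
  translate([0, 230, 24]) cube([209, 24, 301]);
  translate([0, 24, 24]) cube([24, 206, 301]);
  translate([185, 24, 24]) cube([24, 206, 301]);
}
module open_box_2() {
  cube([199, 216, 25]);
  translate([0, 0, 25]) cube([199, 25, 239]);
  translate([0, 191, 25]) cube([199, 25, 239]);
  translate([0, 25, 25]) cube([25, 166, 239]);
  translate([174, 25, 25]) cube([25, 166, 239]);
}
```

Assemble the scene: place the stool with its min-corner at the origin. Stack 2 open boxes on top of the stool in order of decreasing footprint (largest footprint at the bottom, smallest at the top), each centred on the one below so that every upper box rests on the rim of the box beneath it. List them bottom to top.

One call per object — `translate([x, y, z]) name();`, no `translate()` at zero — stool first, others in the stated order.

stool();
translate([34, 41, 390]) open_box();
translate([39, 60, 715]) open_box_2();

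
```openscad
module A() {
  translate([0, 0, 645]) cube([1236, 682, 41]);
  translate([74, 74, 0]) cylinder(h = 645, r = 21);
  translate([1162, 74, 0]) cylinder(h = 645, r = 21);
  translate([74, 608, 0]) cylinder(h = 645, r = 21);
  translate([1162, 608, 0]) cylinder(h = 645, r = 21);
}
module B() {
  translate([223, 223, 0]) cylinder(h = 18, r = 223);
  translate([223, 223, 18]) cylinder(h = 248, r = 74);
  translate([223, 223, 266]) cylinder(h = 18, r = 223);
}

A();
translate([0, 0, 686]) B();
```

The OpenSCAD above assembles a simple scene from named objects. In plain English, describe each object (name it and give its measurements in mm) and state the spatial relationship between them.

A is a table with a 1236×682 mm rectangular top, 41 mm thick, top surface at z = 686 mm, supported by four round legs of 42 mm diameter, each leg's bounding box inset 53 mm from the nearest pair of top edges, running from the floor.

B is a spool: two coaxial disc flanges of radius 223 mm and thickness 18 mm, joined by a core cylinder of radius 74 mm and height 248 mm. The lower flange rests on z = 0 and the three cylinders share a vertical axis.

The spool is on top of the table.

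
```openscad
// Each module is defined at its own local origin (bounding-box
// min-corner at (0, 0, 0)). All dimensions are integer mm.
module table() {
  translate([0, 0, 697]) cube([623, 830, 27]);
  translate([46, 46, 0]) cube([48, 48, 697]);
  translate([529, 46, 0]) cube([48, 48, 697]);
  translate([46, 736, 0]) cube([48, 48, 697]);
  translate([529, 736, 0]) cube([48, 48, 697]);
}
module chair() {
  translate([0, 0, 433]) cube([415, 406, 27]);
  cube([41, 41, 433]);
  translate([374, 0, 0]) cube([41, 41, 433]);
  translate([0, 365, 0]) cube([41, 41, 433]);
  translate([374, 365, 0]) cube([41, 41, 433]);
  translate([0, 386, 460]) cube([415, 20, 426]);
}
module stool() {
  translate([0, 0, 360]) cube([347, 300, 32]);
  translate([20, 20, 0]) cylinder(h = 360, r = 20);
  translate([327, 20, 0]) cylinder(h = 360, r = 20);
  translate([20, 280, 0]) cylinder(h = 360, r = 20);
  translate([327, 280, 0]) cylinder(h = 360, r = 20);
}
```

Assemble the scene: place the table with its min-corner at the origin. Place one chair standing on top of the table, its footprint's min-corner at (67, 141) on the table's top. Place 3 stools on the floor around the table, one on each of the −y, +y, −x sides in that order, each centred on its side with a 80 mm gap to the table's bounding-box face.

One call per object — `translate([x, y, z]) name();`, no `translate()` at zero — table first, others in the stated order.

table();
translate([67, 141, 724]) chair();
translate([138, -380, 0]) stool();
translate([138, 910, 0]) stool();
translate([-427, 265, 0]) stool();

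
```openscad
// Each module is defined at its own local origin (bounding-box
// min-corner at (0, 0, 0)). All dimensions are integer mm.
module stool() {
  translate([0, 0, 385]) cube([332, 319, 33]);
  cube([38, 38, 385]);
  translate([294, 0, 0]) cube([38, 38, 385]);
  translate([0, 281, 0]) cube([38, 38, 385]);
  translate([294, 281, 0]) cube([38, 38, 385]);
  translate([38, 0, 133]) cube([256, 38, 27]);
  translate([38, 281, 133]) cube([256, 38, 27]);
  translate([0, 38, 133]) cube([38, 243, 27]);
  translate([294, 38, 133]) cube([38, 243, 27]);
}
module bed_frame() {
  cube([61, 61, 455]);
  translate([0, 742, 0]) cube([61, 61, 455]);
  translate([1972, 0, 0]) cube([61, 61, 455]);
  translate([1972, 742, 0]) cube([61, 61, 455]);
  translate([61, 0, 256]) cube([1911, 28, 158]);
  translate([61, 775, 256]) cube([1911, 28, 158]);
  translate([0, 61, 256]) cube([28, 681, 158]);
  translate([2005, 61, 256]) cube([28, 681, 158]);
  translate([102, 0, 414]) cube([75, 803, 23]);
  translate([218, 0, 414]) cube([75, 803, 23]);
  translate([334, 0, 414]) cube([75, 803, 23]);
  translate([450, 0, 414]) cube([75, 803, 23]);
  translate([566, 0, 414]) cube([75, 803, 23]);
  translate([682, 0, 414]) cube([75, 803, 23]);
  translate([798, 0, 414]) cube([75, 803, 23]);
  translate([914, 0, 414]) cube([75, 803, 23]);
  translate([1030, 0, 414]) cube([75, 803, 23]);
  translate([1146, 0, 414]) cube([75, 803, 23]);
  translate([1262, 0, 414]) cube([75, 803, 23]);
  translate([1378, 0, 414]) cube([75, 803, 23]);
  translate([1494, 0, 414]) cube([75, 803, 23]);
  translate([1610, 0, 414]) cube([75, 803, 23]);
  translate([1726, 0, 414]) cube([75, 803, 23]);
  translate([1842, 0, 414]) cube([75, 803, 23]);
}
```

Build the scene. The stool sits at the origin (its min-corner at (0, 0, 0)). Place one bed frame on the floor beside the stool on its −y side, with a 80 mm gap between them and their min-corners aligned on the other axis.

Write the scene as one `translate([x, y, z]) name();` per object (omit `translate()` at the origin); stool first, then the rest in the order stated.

stool();
translate([0, -883, 0]) bed_frame();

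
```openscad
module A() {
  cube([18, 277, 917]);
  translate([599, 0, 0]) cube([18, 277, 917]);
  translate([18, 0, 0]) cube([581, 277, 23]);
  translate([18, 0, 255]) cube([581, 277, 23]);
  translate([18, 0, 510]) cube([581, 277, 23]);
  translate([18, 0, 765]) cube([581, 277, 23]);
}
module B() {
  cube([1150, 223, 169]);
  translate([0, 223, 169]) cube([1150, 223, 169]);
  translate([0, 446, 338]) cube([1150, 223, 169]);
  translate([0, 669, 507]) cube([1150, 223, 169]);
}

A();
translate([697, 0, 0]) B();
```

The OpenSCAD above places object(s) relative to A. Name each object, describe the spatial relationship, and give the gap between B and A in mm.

The staircase's nearest face is 80 mm from the bookshelf's +x face.

A is a bookshelf. B is a staircase. The staircase is on the floor beside the bookshelf on its +x side. The gap between the staircase and the bookshelf is 80 mm.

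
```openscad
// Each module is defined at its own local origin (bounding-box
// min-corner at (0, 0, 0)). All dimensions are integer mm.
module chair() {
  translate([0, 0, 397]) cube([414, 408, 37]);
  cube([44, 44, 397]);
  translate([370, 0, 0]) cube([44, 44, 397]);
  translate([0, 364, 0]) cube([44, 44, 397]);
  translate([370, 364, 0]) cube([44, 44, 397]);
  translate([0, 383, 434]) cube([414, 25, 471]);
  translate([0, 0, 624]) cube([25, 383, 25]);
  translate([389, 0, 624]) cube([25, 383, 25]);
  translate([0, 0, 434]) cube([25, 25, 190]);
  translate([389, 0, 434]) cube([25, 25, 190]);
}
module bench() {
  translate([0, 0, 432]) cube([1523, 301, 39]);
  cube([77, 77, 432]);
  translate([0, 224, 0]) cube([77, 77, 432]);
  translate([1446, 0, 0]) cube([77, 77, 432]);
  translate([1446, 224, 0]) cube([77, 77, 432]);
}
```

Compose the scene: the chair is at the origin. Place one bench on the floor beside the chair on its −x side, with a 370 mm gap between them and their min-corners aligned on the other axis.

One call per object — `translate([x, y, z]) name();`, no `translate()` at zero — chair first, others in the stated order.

chair();
translate([-1893, 0, 0]) bench();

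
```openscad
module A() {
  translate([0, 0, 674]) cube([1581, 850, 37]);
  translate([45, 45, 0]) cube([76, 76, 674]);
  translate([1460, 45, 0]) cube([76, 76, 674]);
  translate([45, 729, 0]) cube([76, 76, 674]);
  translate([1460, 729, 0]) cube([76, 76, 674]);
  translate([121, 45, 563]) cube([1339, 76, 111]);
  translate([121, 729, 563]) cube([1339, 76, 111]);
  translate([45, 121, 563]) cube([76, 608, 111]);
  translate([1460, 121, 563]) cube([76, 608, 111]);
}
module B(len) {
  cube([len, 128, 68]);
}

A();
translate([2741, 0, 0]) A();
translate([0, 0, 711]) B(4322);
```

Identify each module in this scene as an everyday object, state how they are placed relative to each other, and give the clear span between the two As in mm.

Second table starts at x = 2741; first ends at x = 1581; clear span = 2741 − 1581 = 1160 mm.

A is a table. B is a beam. A beam spans the tops of two tables. The clear span between the two tables is 1160 mm.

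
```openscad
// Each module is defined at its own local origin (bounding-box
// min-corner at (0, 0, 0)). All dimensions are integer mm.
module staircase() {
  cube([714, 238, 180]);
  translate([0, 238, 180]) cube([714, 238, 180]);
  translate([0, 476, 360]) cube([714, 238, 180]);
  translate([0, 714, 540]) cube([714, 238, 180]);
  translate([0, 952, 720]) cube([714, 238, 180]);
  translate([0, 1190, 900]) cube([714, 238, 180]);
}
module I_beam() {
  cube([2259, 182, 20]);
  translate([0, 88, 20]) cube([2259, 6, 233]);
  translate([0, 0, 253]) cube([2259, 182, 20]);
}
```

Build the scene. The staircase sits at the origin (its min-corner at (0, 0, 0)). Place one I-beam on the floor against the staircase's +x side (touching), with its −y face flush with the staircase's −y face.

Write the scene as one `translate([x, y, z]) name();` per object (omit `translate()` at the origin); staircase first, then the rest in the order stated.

staircase();
translate([714, 0, 0]) I_beam();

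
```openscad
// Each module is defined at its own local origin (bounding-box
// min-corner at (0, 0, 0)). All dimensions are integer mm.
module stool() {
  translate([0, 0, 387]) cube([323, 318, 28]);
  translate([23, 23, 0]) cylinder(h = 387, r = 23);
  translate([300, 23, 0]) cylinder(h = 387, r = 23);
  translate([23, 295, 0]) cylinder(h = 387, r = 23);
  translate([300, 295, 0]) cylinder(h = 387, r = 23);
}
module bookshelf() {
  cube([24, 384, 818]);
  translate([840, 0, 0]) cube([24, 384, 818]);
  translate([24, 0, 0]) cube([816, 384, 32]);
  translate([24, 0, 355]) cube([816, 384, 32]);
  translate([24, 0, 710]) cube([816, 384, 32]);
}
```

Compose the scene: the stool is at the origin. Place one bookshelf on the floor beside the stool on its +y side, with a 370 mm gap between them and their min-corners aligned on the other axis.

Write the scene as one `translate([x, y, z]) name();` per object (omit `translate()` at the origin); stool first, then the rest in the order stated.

stool();
translate([0, 688, 0]) bookshelf();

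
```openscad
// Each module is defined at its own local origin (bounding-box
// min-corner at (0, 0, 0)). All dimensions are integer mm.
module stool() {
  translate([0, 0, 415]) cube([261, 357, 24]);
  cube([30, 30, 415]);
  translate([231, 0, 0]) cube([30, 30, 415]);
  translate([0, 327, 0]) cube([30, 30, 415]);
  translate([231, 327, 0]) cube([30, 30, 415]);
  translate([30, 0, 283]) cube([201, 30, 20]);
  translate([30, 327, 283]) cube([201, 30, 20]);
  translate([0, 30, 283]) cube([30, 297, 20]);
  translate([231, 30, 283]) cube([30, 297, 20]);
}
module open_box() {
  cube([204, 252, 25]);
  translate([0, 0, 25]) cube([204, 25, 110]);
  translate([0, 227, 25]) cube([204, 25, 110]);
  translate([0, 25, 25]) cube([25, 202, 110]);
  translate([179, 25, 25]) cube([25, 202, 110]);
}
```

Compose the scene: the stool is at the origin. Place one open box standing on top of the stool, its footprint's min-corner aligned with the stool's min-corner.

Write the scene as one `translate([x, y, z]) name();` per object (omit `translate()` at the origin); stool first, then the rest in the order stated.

stool();
translate([0, 0, 439]) open_box();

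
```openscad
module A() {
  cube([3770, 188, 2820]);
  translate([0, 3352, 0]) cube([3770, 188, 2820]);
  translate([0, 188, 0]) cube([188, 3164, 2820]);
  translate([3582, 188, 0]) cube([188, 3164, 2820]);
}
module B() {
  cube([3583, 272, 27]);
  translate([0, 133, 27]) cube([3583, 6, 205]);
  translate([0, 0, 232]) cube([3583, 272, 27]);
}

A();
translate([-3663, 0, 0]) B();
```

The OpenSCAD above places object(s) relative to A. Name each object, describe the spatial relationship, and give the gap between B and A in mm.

A is a house frame. B is an I-beam. The I-beam is on the floor beside the house frame on its −x side. The gap between the I-beam and the house frame is 80 mm.

The I-beam's nearest face is 80 mm from the house frame's −x face.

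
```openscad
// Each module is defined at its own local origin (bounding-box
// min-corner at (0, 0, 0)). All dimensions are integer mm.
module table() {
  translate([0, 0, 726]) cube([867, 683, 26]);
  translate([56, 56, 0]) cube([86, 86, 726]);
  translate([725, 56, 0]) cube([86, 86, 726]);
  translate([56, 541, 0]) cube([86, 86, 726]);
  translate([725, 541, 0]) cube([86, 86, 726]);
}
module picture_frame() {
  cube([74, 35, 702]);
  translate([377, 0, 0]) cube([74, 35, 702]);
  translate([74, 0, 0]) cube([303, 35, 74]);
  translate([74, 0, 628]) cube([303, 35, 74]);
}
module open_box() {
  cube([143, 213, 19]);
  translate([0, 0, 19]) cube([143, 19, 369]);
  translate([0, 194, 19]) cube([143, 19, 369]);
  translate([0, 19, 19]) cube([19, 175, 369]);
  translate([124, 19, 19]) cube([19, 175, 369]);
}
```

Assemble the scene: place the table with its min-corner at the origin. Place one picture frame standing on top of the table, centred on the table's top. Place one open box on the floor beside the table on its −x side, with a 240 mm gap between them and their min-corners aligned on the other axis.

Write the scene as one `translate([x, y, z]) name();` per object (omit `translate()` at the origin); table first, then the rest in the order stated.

table();
translate([208, 324, 752]) picture_frame();
translate([-383, 0, 0]) open_box();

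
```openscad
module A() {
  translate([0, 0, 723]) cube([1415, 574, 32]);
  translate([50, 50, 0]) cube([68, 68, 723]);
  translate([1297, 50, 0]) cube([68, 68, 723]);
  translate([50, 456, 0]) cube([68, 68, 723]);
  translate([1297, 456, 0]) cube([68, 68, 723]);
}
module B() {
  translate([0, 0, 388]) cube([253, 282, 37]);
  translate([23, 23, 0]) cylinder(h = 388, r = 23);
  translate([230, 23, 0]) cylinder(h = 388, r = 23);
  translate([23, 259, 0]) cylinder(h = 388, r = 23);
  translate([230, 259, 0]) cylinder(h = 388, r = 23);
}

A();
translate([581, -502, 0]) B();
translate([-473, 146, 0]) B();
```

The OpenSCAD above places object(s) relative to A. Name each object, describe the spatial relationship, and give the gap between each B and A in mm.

Each stool's nearest face is 220 mm from the table's bounding box.

A is a table. B is a stool. Two stools sit around the table at the −y, −x sides. The gap between each stool and the table is 220 mm.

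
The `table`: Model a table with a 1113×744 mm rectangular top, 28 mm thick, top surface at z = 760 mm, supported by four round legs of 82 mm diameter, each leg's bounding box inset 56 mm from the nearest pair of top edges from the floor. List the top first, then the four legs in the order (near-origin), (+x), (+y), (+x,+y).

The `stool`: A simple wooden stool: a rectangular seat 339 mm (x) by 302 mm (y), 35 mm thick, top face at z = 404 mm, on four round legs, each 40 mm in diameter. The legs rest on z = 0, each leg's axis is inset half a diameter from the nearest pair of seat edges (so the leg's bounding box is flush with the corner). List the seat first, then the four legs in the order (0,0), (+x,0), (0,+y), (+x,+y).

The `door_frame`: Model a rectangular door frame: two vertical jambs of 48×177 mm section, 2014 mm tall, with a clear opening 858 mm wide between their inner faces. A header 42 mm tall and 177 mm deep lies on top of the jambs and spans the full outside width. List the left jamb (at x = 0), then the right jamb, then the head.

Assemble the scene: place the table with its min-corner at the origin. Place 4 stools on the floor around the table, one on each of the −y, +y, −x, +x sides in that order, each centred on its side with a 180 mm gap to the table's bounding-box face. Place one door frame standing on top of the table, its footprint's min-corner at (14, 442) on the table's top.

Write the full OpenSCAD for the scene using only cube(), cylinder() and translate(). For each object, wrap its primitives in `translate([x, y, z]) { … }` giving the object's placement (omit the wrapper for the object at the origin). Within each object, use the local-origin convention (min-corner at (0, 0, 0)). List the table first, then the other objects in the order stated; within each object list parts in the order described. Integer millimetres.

translate([0, 0, 732]) cube([1113, 744, 28]);
translate([97, 97, 0]) cylinder(h = 732, r = 41);
translate([1016, 97, 0]) cylinder(h = 732, r = 41);
translate([97, 647, 0]) cylinder(h = 732, r = 41);
translate([1016, 647, 0]) cylinder(h = 732, r = 41);
translate([387, -482, 0]) {
  translate([0, 0, 369]) cube([339, 302, 35]);
  translate([20, 20, 0]) cylinder(h = 369, r = 20);
  translate([319, 20, 0]) cylinder(h = 369, r = 20);
  translate([20, 282, 0]) cylinder(h = 369, r = 20);
  translate([319, 282, 0]) cylinder(h = 369, r = 20);
}
translate([387, 924, 0]) {
  translate([0, 0, 369]) cube([339, 302, 35]);
  translate([20, 20, 0]) cylinder(h = 369, r = 20);
  translate([319, 20, 0]) cylinder(h = 369, r = 20);
  translate([20, 282, 0]) cylinder(h = 369, r = 20);
  translate([319, 282, 0]) cylinder(h = 369, r = 20);
}
translate([-519, 221, 0]) {
  translate([0, 0, 369]) cube([339, 302, 35]);
  translate([20, 20, 0]) cylinder(h = 369, r = 20);
  translate([319, 20, 0]) cylinder(h = 369, r = 20);
  translate([20, 282, 0]) cylinder(h = 369, r = 20);
  translate([319, 282, 0]) cylinder(h = 369, r = 20);
}
translate([1293, 221, 0]) {
  translate([0, 0, 369]) cube([339, 302, 35]);
  translate([20, 20, 0]) cylinder(h = 369, r = 20);
  translate([319, 20, 0]) cylinder(h = 369, r = 20);
  translate([20, 282, 0]) cylinder(h = 369, r = 20);
  translate([319, 282, 0]) cylinder(h = 369, r = 20);
}
translate([14, 442, 760]) {
  cube([48, 177, 2014]);
  translate([906, 0, 0]) cube([48, 177, 2014]);
  translate([0, 0, 2014]) cube([954, 177, 42]);
}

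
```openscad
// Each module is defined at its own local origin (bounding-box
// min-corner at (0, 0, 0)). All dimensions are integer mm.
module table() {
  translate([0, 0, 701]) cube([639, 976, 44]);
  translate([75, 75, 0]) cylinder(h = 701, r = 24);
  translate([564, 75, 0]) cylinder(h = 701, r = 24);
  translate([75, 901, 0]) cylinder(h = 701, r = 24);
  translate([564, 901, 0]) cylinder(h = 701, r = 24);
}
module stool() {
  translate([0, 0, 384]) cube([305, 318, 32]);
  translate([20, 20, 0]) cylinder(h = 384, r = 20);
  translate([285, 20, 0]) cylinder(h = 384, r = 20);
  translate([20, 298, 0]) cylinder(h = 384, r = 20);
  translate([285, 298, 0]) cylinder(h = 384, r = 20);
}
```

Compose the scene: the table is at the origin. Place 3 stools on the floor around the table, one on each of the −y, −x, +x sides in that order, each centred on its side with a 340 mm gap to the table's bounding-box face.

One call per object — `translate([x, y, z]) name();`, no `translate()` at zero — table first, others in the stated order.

table();
translate([167, -658, 0]) stool();
translate([-645, 329, 0]) stool();
translate([979, 329, 0]) stool();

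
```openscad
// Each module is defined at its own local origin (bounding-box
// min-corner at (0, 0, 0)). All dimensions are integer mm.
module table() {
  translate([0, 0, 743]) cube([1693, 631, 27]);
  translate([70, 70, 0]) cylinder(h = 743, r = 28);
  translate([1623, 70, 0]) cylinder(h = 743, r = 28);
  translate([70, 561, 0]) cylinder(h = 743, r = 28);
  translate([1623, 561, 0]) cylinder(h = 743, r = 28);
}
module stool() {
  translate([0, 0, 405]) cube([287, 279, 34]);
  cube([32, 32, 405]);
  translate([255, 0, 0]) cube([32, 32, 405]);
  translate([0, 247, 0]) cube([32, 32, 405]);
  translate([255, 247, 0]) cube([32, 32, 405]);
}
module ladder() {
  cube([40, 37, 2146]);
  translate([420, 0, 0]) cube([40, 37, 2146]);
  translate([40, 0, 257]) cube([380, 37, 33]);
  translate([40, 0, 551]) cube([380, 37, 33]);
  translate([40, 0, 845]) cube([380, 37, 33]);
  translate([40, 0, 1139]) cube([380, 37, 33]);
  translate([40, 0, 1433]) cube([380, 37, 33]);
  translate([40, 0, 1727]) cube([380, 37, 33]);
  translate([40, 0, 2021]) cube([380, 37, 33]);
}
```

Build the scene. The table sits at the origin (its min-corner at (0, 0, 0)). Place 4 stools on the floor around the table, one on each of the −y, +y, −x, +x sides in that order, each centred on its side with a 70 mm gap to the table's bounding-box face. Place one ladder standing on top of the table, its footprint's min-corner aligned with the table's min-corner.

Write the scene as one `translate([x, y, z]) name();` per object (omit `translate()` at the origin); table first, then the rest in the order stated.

table();
translate([703, -349, 0]) stool();
translate([703, 701, 0]) stool();
translate([-357, 176, 0]) stool();
translate([1763, 176, 0]) stool();
translate([0, 0, 770]) ladder();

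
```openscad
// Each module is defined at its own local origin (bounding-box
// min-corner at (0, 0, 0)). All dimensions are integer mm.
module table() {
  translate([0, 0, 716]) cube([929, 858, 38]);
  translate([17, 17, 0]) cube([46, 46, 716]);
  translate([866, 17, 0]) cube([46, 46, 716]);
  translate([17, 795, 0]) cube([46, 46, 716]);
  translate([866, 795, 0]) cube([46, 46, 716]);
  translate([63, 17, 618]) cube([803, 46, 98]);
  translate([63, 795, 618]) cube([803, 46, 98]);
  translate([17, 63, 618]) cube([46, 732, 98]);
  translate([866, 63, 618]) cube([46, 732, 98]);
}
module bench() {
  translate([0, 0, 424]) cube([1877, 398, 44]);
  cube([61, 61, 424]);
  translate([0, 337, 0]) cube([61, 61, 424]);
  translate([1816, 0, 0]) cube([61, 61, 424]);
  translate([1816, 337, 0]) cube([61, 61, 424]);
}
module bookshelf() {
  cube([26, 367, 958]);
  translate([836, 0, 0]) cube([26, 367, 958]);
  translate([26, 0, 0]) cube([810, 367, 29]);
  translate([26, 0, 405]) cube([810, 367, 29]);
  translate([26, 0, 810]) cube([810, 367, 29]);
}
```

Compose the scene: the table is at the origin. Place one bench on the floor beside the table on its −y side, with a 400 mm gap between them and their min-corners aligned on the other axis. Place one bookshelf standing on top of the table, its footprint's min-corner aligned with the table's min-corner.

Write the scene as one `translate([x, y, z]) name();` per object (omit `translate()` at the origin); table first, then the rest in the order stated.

table();
translate([0, -798, 0]) bench();
translate([0, 0, 754]) bookshelf();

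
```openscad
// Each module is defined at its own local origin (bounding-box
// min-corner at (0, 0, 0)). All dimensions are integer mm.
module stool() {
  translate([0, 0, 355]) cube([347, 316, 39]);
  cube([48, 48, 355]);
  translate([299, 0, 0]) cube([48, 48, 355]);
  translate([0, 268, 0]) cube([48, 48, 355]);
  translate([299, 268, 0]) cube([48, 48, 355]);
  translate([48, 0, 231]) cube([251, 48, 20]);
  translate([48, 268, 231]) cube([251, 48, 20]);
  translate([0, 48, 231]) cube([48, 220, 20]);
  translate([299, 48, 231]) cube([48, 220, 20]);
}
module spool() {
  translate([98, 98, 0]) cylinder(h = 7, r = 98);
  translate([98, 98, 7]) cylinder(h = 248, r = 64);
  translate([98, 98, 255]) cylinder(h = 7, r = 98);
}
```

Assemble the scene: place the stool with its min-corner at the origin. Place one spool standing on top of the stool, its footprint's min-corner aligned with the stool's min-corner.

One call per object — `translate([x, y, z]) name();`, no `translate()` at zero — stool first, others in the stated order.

stool();
translate([0, 0, 394]) spool();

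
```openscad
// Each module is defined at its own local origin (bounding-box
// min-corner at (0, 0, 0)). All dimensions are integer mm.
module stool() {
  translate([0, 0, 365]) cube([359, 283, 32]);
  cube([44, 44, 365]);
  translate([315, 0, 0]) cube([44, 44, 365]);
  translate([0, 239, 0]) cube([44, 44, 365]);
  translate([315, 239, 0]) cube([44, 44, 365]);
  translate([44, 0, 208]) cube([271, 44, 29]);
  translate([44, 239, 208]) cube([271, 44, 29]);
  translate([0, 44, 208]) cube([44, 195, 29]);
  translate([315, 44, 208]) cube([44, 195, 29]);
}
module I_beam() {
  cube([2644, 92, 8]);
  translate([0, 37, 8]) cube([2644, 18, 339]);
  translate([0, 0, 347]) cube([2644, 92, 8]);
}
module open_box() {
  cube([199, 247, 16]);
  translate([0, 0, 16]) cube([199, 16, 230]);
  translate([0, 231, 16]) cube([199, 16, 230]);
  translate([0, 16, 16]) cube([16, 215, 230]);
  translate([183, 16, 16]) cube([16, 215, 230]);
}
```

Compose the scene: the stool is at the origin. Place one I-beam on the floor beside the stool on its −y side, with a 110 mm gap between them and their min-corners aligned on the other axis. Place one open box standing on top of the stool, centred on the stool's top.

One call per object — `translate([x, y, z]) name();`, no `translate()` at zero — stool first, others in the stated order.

stool();
translate([0, -202, 0]) I_beam();
translate([80, 18, 397]) open_box();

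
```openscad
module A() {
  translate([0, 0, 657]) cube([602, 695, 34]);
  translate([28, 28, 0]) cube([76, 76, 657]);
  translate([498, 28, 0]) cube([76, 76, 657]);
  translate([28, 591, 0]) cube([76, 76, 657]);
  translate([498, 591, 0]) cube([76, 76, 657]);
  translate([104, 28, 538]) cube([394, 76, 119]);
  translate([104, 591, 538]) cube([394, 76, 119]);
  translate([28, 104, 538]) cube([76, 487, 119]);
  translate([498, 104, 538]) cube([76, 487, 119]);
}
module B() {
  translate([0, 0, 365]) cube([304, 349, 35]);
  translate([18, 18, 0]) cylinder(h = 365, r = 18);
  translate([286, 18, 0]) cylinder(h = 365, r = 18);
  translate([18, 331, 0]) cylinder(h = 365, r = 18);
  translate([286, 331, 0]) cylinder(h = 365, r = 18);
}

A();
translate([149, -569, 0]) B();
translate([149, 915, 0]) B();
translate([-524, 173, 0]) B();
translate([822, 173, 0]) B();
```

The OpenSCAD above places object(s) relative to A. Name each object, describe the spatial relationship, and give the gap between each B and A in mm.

A is a table. B is a stool. Four stools sit around the table at the −y, +y, −x, +x sides. The gap between each stool and the table is 220 mm.

Each stool's nearest face is 220 mm from the table's bounding box.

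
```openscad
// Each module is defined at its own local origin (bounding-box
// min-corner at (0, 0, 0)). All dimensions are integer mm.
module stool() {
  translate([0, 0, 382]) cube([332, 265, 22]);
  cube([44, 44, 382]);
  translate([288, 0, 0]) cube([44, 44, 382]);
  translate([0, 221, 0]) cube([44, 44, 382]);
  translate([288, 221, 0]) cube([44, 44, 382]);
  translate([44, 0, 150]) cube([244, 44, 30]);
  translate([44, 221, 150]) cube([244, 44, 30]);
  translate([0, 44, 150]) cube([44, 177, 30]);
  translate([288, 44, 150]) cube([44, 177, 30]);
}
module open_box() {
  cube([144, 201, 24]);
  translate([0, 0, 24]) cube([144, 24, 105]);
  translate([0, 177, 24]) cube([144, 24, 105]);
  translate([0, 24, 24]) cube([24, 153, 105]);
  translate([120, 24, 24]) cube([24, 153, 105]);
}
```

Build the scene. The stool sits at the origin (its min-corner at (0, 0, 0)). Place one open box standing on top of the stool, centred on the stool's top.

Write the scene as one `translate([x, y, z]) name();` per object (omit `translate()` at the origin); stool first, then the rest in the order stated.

stool();
translate([94, 32, 404]) open_box();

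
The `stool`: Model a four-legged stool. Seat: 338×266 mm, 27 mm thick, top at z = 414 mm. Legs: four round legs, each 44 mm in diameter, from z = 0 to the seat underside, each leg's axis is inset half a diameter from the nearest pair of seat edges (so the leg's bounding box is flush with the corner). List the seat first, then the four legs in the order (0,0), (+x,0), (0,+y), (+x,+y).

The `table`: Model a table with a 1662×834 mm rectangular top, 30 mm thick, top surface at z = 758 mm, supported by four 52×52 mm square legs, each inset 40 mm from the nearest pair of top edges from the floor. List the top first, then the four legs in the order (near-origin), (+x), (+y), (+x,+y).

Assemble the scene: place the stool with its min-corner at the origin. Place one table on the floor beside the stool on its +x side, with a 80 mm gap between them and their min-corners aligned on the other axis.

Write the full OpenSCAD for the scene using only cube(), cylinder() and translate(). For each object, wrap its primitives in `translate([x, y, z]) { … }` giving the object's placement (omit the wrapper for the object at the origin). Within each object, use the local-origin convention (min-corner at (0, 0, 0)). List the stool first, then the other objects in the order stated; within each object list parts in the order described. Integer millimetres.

translate([0, 0, 387]) cube([338, 266, 27]);
translate([22, 22, 0]) cylinder(h = 387, r = 22);
translate([316, 22, 0]) cylinder(h = 387, r = 22);
translate([22, 244, 0]) cylinder(h = 387, r = 22);
translate([316, 244, 0]) cylinder(h = 387, r = 22);
translate([418, 0, 0]) {
  translate([0, 0, 728]) cube([1662, 834, 30]);
  translate([40, 40, 0]) cube([52, 52, 728]);
  translate([1570, 40, 0]) cube([52, 52, 728]);
  translate([40, 742, 0]) cube([52, 52, 728]);
  translate([1570, 742, 0]) cube([52, 52, 728]);
}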